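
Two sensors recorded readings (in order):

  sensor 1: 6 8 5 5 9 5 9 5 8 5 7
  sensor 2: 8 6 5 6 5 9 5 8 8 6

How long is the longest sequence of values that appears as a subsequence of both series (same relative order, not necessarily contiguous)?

Taking 6 [1,2], then 5 [3,3], then 5 [4,5], then 9 [5,6], then 5 [6,7], then 8 [9,9] gives a common subsequence of length 6. dp[11][10] = 6 confirms this is the maximum.

6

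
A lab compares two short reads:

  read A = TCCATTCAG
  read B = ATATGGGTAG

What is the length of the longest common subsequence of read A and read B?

6

Let dp[i][j] be the LCS length of the first i bases of read A and the first j bases of read B. dp[i][j] = dp[i-1][j-1]+1 when the i-th and j-th bases match, else max(dp[i-1][j], dp[i][j-1]).
    ·  A  T  A  T  G  G  G  T  A  G
 ·  0  0  0  0  0  0  0  0  0  0  0
 T  0  0  1  1  1  1  1  1  1  1  1
 C  0  0  1  1  1  1  1  1  1  1  1
 C  0  0  1  1  1  1  1  1  1  1  1
 A  0  1  1  2  2  2  2  2  2  2  2
 T  0  1  2  2  3  3  3  3  3  3  3
 T  0  1  2  2  3  3  3  3  4  4  4
 C  0  1  2  2  3  3  3  3  4  4  4
 A  0  1  2  3  3  3  3  3  4  5  5
 G  0  1  2  3  3  4  4  4  4  5  6
dp[9][10] = 6. One LCS (by backtracking along matches): TATTAG.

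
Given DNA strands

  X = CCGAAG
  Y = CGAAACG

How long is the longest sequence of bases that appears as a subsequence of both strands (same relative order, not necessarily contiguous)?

5

Let dp[i][j] be the LCS length of the first i bases of X and the first j bases of Y. dp[i][j] = dp[i-1][j-1]+1 when the i-th and j-th bases match, else max(dp[i-1][j], dp[i][j-1]).
    ·  C  G  A  A  A  C  G
 ·  0  0  0  0  0  0  0  0
 C  0  1  1  1  1  1  1  1
 C  0  1  1  1  1  1  2  2
 G  0  1  2  2  2  2  2  3
 A  0  1  2  3  3  3  3  3
 A  0  1  2  3  4  4  4  4
 G  0  1  2  3  4  4  4  5
dp[6][7] = 5. One LCS (by backtracking along matches): CGAAG.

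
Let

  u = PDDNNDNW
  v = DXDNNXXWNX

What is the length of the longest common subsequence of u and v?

5

One common subsequence of length 5: D [2,1] → D [3,3] → N [4,4] → N [5,5] → N [7,9]. The LCS DP gives dp[8][10] = 5, so this is optimal.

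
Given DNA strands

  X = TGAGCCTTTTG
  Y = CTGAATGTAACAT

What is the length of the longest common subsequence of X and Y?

6

Pick T [1,2] → G [2,3] → A [3,5] → G [4,7] → C [5,11] → T [10,13]; all 6 bases appear in both, in order. Since dp[11][13] = 6, nothing longer is possible.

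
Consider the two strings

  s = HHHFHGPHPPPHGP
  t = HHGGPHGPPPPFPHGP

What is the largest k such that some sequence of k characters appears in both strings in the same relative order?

Taking H [1,1], then H [2,2], then H [5,6], then G [6,7], then P [7,9], then P [9,10], then P [10,11], then P [11,13], then H [12,14], then G [13,15], then P [14,16] gives a common subsequence of length 11. The LCS DP gives dp[14][16] = 11, so this is optimal.

11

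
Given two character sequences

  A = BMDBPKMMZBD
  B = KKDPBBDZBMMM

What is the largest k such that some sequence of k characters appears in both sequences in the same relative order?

5

Match B [1,6] → D [3,7] → B [4,9] → M [7,11] → M [8,12] — 5 characters in the same relative order in both. The LCS DP gives dp[11][12] = 5, so this is optimal.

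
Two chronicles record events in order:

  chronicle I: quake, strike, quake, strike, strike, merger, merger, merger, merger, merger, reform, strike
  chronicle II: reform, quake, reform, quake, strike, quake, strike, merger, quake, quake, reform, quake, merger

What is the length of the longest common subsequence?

6

Match quake [1,4]; then strike [2,5]; then quake [3,6]; then strike [5,7]; then merger [6,8]; then merger [10,13] — 6 events in the same relative order in both. dp[12][13] = 6 confirms this is the maximum.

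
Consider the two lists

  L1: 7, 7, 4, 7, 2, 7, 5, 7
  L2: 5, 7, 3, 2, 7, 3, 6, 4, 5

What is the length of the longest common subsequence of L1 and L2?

Match 7 at L1[1]=L2[2], 7 at L1[2]=L2[5], 4 at L1[3]=L2[8], 5 at L1[7]=L2[9] — 4 values in the same relative order in both. dp[8][9] = 4 confirms this is the maximum.

4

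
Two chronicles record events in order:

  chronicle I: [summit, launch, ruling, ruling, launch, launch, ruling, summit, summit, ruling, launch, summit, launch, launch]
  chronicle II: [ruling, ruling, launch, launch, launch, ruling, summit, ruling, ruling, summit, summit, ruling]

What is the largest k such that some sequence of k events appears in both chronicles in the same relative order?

One common subsequence of length 8: ruling (chronicle I #3, chronicle II #1); then ruling (chronicle I #4, chronicle II #2); then launch (chronicle I #5, chronicle II #4); then launch (chronicle I #6, chronicle II #5); then ruling (chronicle I #7, chronicle II #9); then summit (chronicle I #8, chronicle II #10); then summit (chronicle I #9, chronicle II #11); then ruling (chronicle I #10, chronicle II #12). The LCS DP gives dp[14][12] = 8, so this is optimal.

8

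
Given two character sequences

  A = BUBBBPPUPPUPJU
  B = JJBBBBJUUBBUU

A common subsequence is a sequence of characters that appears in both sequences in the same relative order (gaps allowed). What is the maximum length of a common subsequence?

Taking B (A #1, B #3) → B (A #3, B #4) → B (A #4, B #5) → B (A #5, B #6) → U (A #8, B #9) → U (A #11, B #12) → U (A #14, B #13) gives a common subsequence of length 7, and the DP table's final entry dp[14][13] is also 7, so no common subsequence is longer.

7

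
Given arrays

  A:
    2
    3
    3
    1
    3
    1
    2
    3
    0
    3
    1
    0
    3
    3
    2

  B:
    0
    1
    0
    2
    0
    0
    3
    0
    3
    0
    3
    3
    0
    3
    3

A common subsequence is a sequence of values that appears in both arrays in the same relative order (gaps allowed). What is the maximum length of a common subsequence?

Taking 2 at A[1]=B[4], then 3 at A[2]=B[7], then 3 at A[3]=B[9], then 3 at A[8]=B[11], then 3 at A[10]=B[12], then 0 at A[12]=B[13], then 3 at A[13]=B[14], then 3 at A[14]=B[15] gives a common subsequence of length 8. The LCS DP gives dp[15][15] = 8, so this is optimal.

8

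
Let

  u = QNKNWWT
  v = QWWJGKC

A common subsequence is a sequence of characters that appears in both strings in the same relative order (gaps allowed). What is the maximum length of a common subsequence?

Let dp[i][j] be the LCS length of the first i characters of u and the first j characters of v. dp[i][j] = dp[i-1][j-1]+1 when the i-th and j-th characters match, else max(dp[i-1][j], dp[i][j-1]).
    ·  Q  W  W  J  G  K  C
 ·  0  0  0  0  0  0  0  0
 Q  0  1  1  1  1  1  1  1
 N  0  1  1  1  1  1  1  1
 K  0  1  1  1  1  1  2  2
 N  0  1  1  1  1  1  2  2
 W  0  1  2  2  2  2  2  2
 W  0  1  2  3  3  3  3  3
 T  0  1  2  3  3  3  3  3
dp[7][7] = 3. One LCS (by backtracking along matches): QWW.

3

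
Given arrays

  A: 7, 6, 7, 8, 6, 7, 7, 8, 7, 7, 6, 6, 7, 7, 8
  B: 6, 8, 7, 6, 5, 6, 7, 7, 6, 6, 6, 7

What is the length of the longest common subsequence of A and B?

8

Pick 7 at A[1]=B[3], then 6 at A[2]=B[4], then 6 at A[5]=B[6], then 7 at A[6]=B[7], then 7 at A[7]=B[8], then 6 at A[11]=B[10], then 6 at A[12]=B[11], then 7 at A[14]=B[12]; all 8 values appear in both, in order. Since dp[15][12] = 8, nothing longer is possible.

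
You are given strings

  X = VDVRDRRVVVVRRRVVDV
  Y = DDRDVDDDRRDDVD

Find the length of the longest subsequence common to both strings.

Taking D [2,2], then R [4,3], then D [5,4], then V [8,5], then R [12,9], then R [13,10], then V [16,13], then D [17,14] gives a common subsequence of length 8. The LCS DP gives dp[18][14] = 8, so this is optimal.

8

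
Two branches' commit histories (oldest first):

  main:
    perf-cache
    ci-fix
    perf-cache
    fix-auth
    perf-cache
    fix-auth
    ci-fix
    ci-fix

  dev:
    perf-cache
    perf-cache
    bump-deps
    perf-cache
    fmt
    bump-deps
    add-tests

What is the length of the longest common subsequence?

Pick perf-cache (main #1, dev #1), then perf-cache (main #3, dev #2), then perf-cache (main #5, dev #4); all 3 commits appear in both, in order. The LCS DP gives dp[8][7] = 3, so this is optimal.

3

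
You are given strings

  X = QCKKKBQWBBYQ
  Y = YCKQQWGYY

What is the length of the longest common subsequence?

5

Let dp[i][j] be the LCS length of the first i characters of X and the first j characters of Y. dp[i][j] = dp[i-1][j-1]+1 when the i-th and j-th characters match, else max(dp[i-1][j], dp[i][j-1]).
    ·  Y  C  K  Q  Q  W  G  Y  Y
 ·  0  0  0  0  0  0  0  0  0  0
 Q  0  0  0  0  1  1  1  1  1  1
 C  0  0  1  1  1  1  1  1  1  1
 K  0  0  1  2  2  2  2  2  2  2
 K  0  0  1  2  2  2  2  2  2  2
 K  0  0  1  2  2  2  2  2  2  2
 B  0  0  1  2  2  2  2  2  2  2
 Q  0  0  1  2  3  3  3  3  3  3
 W  0  0  1  2  3  3  4  4  4  4
 B  0  0  1  2  3  3  4  4  4  4
 B  0  0  1  2  3  3  4  4  4  4
 Y  0  1  1  2  3  3  4  4  5  5
 Q  0  1  1  2  3  4  4  4  5  5
dp[12][9] = 5. One LCS (by backtracking along matches): CKQWY.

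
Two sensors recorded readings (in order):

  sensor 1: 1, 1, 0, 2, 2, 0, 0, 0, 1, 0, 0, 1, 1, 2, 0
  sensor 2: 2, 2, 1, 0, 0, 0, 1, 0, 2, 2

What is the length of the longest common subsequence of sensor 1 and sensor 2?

8

Let dp[i][j] be the LCS length of the first i values of sensor 1 and the first j values of sensor 2. dp[i][j] = dp[i-1][j-1]+1 when the i-th and j-th values match, else max(dp[i-1][j], dp[i][j-1]).
    ·  2  2  1  0  0  0  1  0  2  2
 ·  0  0  0  0  0  0  0  0  0  0  0
 1  0  0  0  1  1  1  1  1  1  1  1
 1  0  0  0  1  1  1  1  2  2  2  2
 0  0  0  0  1  2  2  2  2  3  3  3
 2  0  1  1  1  2  2  2  2  3  4  4
 2  0  1  2  2  2  2  2  2  3  4  5
 0  0  1  2  2  3  3  3  3  3  4  5
 0  0  1  2  2  3  4  4  4  4  4  5
 0  0  1  2  2  3  4  5  5  5  5  5
 1  0  1  2  3  3  4  5  6  6  6  6
 0  0  1  2  3  4  4  5  6  7  7  7
 0  0  1  2  3  4  5  5  6  7  7  7
 1  0  1  2  3  4  5  5  6  7  7  7
 1  0  1  2  3  4  5  5  6  7  7  7
 2  0  1  2  3  4  5  5  6  7  8  8
 0  0  1  2  3  4  5  6  6  7  8  8
dp[15][10] = 8. One LCS (by backtracking along matches): 2, 2, 0, 0, 0, 1, 0, 2.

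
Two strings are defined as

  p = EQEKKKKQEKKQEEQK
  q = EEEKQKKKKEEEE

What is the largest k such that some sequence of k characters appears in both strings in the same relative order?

Taking E (p #1, q #3), then Q (p #2, q #5), then K (p #4, q #6), then K (p #5, q #7), then K (p #6, q #8), then K (p #7, q #9), then E (p #9, q #11), then E (p #13, q #12), then E (p #14, q #13) gives a common subsequence of length 9. The LCS DP gives dp[16][13] = 9, so this is optimal.

9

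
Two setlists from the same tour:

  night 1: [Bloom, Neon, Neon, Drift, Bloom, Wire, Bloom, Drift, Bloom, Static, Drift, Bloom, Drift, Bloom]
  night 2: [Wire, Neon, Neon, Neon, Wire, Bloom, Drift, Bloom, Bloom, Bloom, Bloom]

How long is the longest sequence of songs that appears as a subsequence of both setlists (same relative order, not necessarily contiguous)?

Pick Neon [2,3], Neon [3,4], Wire [6,5], Bloom [7,6], Drift [8,7], Bloom [9,9], Bloom [12,10], Bloom [14,11]; all 8 songs appear in both, in order. Since dp[14][11] = 8, nothing longer is possible.

8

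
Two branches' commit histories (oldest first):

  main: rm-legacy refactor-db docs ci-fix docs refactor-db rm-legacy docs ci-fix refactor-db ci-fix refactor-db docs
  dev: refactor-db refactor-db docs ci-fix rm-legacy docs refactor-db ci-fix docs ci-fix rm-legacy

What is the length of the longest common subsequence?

Match refactor-db (main #2, dev #2), then docs (main #3, dev #3), then ci-fix (main #4, dev #4), then rm-legacy (main #7, dev #5), then docs (main #8, dev #6), then refactor-db (main #10, dev #7), then ci-fix (main #11, dev #8), then docs (main #13, dev #9) — 8 commits in the same relative order in both. The LCS DP gives dp[13][11] = 8, so this is optimal.

8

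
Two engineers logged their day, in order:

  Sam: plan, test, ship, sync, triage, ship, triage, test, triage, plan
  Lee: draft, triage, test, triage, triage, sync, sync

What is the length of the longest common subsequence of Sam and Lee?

Taking test at Sam[2]=Lee[3], then triage at Sam[5]=Lee[4], then triage at Sam[7]=Lee[5] gives a common subsequence of length 3. dp[10][7] = 3 confirms this is the maximum.

3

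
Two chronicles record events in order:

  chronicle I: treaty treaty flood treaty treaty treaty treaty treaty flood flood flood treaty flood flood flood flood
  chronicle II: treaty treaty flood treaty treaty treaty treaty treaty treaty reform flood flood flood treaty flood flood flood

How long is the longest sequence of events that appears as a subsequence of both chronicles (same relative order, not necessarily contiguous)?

15

Taking treaty [1,1], treaty [2,2], flood [3,3], treaty [4,5], treaty [5,6], treaty [6,7], treaty [7,8], treaty [8,9], flood [9,11], flood [10,12], flood [11,13], treaty [12,14], flood [14,15], flood [15,16], flood [16,17] gives a common subsequence of length 15. The LCS DP gives dp[16][17] = 15, so this is optimal.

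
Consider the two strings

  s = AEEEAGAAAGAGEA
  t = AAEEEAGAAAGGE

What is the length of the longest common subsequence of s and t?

One common subsequence of length 12: A at s[1]=t[2]; then E at s[2]=t[3]; then E at s[3]=t[4]; then E at s[4]=t[5]; then A at s[5]=t[6]; then G at s[6]=t[7]; then A at s[7]=t[8]; then A at s[8]=t[9]; then A at s[9]=t[10]; then G at s[10]=t[11]; then G at s[12]=t[12]; then E at s[13]=t[13]. Since dp[14][13] = 12, nothing longer is possible.

12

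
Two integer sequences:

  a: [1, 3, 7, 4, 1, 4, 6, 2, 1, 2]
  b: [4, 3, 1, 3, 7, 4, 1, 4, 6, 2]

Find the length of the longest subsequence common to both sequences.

8

Pick 1 (a #1, b #3), 3 (a #2, b #4), 7 (a #3, b #5), 4 (a #4, b #6), 1 (a #5, b #7), 4 (a #6, b #8), 6 (a #7, b #9), 2 (a #10, b #10); all 8 values appear in both, in order, and the DP table's final entry dp[10][10] is also 8, so no common subsequence is longer.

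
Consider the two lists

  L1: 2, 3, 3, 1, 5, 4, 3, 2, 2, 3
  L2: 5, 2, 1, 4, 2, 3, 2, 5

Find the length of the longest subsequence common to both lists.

5

Let dp[i][j] be the LCS length of the first i values of L1 and the first j values of L2. dp[i][j] = dp[i-1][j-1]+1 when the i-th and j-th values match, else max(dp[i-1][j], dp[i][j-1]).
    ·  5  2  1  4  2  3  2  5
 ·  0  0  0  0  0  0  0  0  0
 2  0  0  1  1  1  1  1  1  1
 3  0  0  1  1  1  1  2  2  2
 3  0  0  1  1  1  1  2  2  2
 1  0  0  1  2  2  2  2  2  2
 5  0  1  1  2  2  2  2  2  3
 4  0  1  1  2  3  3  3  3  3
 3  0  1  1  2  3  3  4  4  4
 2  0  1  2  2  3  4  4  5  5
 2  0  1  2  2  3  4  4  5  5
 3  0  1  2  2  3  4  5  5  5
dp[10][8] = 5. One LCS (by backtracking along matches): 2, 1, 4, 3, 2.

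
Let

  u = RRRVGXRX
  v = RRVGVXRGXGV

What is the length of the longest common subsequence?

7

Pick R (u #2, v #1) → R (u #3, v #2) → V (u #4, v #3) → G (u #5, v #4) → X (u #6, v #6) → R (u #7, v #7) → X (u #8, v #9); all 7 characters appear in both, in order. dp[8][11] = 7 confirms this is the maximum.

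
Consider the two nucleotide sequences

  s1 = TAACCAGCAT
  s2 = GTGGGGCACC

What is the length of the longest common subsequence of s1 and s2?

4

One common subsequence of length 4: T at s1[1]=s2[2] → A at s1[3]=s2[8] → C at s1[5]=s2[9] → C at s1[8]=s2[10], and the DP table's final entry dp[10][10] is also 4, so no common subsequence is longer.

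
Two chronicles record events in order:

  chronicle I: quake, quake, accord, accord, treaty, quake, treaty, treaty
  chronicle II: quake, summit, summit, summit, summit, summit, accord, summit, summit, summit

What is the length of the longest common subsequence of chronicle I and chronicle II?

2

Match quake at chronicle I[1]=chronicle II[1] → accord at chronicle I[3]=chronicle II[7] — 2 events in the same relative order in both. Since dp[8][10] = 2, nothing longer is possible.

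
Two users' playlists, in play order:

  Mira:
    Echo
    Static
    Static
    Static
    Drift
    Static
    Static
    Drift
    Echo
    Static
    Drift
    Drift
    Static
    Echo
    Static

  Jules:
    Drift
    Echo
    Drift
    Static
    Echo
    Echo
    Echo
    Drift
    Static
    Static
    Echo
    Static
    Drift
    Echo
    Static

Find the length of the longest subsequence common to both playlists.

10

Taking Echo at Mira[1]=Jules[2]; then Static at Mira[2]=Jules[4]; then Drift at Mira[5]=Jules[8]; then Static at Mira[6]=Jules[9]; then Static at Mira[7]=Jules[10]; then Echo at Mira[9]=Jules[11]; then Static at Mira[10]=Jules[12]; then Drift at Mira[12]=Jules[13]; then Echo at Mira[14]=Jules[14]; then Static at Mira[15]=Jules[15] gives a common subsequence of length 10. dp[15][15] = 10 confirms this is the maximum.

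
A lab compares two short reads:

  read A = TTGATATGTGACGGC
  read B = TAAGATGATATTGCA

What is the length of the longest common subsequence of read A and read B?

10

Match T at read A[1]=read B[1] → T at read A[2]=read B[6] → G at read A[3]=read B[7] → A at read A[4]=read B[8] → T at read A[5]=read B[9] → A at read A[6]=read B[10] → T at read A[7]=read B[11] → T at read A[9]=read B[12] → G at read A[10]=read B[13] → A at read A[11]=read B[15] — 10 bases in the same relative order in both. The LCS DP gives dp[15][15] = 10, so this is optimal.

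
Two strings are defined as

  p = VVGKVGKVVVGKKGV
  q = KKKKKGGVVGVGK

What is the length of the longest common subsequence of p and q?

7

Pick G [3,6], then G [6,7], then V [8,8], then V [9,9], then V [10,11], then G [11,12], then K [13,13]; all 7 characters appear in both, in order, and the DP table's final entry dp[15][13] is also 7, so no common subsequence is longer.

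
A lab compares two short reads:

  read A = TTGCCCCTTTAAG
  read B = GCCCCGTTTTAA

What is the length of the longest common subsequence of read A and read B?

10

Pick G [3,1]; then C [4,2]; then C [5,3]; then C [6,4]; then C [7,5]; then T [8,8]; then T [9,9]; then T [10,10]; then A [11,11]; then A [12,12]; all 10 bases appear in both, in order. dp[13][12] = 10 confirms this is the maximum.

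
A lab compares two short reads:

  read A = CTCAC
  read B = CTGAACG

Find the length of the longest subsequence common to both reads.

4

Taking C (read A #1, read B #1), then T (read A #2, read B #2), then A (read A #4, read B #5), then C (read A #5, read B #6) gives a common subsequence of length 4. The LCS DP gives dp[5][7] = 4, so this is optimal.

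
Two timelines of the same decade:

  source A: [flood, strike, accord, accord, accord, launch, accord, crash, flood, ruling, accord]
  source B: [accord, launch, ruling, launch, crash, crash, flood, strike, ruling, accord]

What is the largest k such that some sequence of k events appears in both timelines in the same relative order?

Taking accord [3,1]; then launch [6,4]; then crash [8,6]; then flood [9,7]; then ruling [10,9]; then accord [11,10] gives a common subsequence of length 6. The LCS DP gives dp[11][10] = 6, so this is optimal.

6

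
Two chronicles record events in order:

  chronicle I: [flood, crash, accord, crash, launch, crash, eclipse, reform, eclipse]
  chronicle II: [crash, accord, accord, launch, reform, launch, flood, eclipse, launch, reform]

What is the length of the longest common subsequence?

Pick crash [2,1]; then accord [3,3]; then launch [5,6]; then eclipse [7,8]; then reform [8,10]; all 5 events appear in both, in order, and the DP table's final entry dp[9][10] is also 5, so no common subsequence is longer.

5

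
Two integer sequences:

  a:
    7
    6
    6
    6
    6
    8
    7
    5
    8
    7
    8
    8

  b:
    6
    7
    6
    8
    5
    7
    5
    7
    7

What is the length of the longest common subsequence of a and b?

6

Pick 7 (a #1, b #2) → 6 (a #5, b #3) → 8 (a #6, b #4) → 7 (a #7, b #6) → 5 (a #8, b #7) → 7 (a #10, b #9); all 6 values appear in both, in order. dp[12][9] = 6 confirms this is the maximum.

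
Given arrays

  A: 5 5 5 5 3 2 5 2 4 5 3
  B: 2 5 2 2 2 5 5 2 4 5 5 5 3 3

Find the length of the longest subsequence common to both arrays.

7

Pick 5 [1,2], then 5 [2,6], then 5 [3,7], then 5 [4,10], then 5 [7,11], then 5 [10,12], then 3 [11,14]; all 7 values appear in both, in order. dp[11][14] = 7 confirms this is the maximum.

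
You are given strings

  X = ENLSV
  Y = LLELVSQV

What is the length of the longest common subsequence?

4

Let dp[i][j] be the LCS length of the first i characters of X and the first j characters of Y. dp[i][j] = dp[i-1][j-1]+1 when the i-th and j-th characters match, else max(dp[i-1][j], dp[i][j-1]).
    ·  L  L  E  L  V  S  Q  V
 ·  0  0  0  0  0  0  0  0  0
 E  0  0  0  1  1  1  1  1  1
 N  0  0  0  1  1  1  1  1  1
 L  0  1  1  1  2  2  2  2  2
 S  0  1  1  1  2  2  3  3  3
 V  0  1  1  1  2  3  3  3  4
dp[5][8] = 4. One LCS (by backtracking along matches): ELSV.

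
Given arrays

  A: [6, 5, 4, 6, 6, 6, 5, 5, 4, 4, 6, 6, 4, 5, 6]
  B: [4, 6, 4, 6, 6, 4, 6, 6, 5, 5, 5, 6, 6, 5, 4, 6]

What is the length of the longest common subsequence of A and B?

11

Pick 6 [1,2] → 4 [3,3] → 6 [4,5] → 6 [5,7] → 6 [6,8] → 5 [7,10] → 5 [8,11] → 6 [11,12] → 6 [12,13] → 4 [13,15] → 6 [15,16]; all 11 values appear in both, in order, and the DP table's final entry dp[15][16] is also 11, so no common subsequence is longer.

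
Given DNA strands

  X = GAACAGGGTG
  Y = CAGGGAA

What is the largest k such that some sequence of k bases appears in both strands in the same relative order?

Let dp[i][j] be the LCS length of the first i bases of X and the first j bases of Y. dp[i][j] = dp[i-1][j-1]+1 when the i-th and j-th bases match, else max(dp[i-1][j], dp[i][j-1]).
    ·  C  A  G  G  G  A  A
 ·  0  0  0  0  0  0  0  0
 G  0  0  0  1  1  1  1  1
 A  0  0  1  1  1  1  2  2
 A  0  0  1  1  1  1  2  3
 C  0  1  1  1  1  1  2  3
 A  0  1  2  2  2  2  2  3
 G  0  1  2  3  3  3  3  3
 G  0  1  2  3  4  4  4  4
 G  0  1  2  3  4  5  5  5
 T  0  1  2  3  4  5  5  5
 G  0  1  2  3  4  5  5  5
dp[10][7] = 5. One LCS (by backtracking along matches): CAGGG.

5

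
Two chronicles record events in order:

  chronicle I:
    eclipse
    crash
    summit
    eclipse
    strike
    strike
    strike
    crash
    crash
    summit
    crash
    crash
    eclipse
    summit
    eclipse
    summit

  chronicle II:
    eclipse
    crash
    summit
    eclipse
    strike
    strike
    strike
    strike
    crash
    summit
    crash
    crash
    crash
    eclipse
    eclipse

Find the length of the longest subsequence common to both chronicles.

13

Taking eclipse [1,1]; then crash [2,2]; then summit [3,3]; then eclipse [4,4]; then strike [5,6]; then strike [6,7]; then strike [7,8]; then crash [8,9]; then crash [9,11]; then crash [11,12]; then crash [12,13]; then eclipse [13,14]; then eclipse [15,15] gives a common subsequence of length 13, and the DP table's final entry dp[16][15] is also 13, so no common subsequence is longer.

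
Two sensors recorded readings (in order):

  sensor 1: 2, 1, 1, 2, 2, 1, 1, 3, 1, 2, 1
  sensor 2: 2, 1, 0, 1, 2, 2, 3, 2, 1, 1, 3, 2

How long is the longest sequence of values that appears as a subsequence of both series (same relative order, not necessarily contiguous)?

9

Pick 2 (sensor 1 #1, sensor 2 #1), 1 (sensor 1 #2, sensor 2 #2), 1 (sensor 1 #3, sensor 2 #4), 2 (sensor 1 #4, sensor 2 #6), 2 (sensor 1 #5, sensor 2 #8), 1 (sensor 1 #6, sensor 2 #9), 1 (sensor 1 #7, sensor 2 #10), 3 (sensor 1 #8, sensor 2 #11), 2 (sensor 1 #10, sensor 2 #12); all 9 values appear in both, in order. dp[11][12] = 9 confirms this is the maximum.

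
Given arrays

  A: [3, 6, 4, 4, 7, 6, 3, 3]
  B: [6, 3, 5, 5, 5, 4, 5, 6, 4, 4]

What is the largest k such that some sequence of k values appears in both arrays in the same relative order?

4

Let dp[i][j] be the LCS length of the first i values of A and the first j values of B. dp[i][j] = dp[i-1][j-1]+1 when the i-th and j-th values match, else max(dp[i-1][j], dp[i][j-1]).
    ·  6  3  5  5  5  4  5  6  4  4
 ·  0  0  0  0  0  0  0  0  0  0  0
 3  0  0  1  1  1  1  1  1  1  1  1
 6  0  1  1  1  1  1  1  1  2  2  2
 4  0  1  1  1  1  1  2  2  2  3  3
 4  0  1  1  1  1  1  2  2  2  3  4
 7  0  1  1  1  1  1  2  2  2  3  4
 6  0  1  1  1  1  1  2  2  3  3  4
 3  0  1  2  2  2  2  2  2  3  3  4
 3  0  1  2  2  2  2  2  2  3  3  4
dp[8][10] = 4. One LCS (by backtracking along matches): 3, 6, 4, 4.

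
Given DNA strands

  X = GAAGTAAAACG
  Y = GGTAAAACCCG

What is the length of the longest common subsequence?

9

One common subsequence of length 9: G (X #1, Y #1), G (X #4, Y #2), T (X #5, Y #3), A (X #6, Y #4), A (X #7, Y #5), A (X #8, Y #6), A (X #9, Y #7), C (X #10, Y #10), G (X #11, Y #11). Since dp[11][11] = 9, nothing longer is possible.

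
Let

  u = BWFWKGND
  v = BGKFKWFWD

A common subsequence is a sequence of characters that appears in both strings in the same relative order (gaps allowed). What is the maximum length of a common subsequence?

5

Pick B (u #1, v #1) → W (u #2, v #6) → F (u #3, v #7) → W (u #4, v #8) → D (u #8, v #9); all 5 characters appear in both, in order, and the DP table's final entry dp[8][9] is also 5, so no common subsequence is longer.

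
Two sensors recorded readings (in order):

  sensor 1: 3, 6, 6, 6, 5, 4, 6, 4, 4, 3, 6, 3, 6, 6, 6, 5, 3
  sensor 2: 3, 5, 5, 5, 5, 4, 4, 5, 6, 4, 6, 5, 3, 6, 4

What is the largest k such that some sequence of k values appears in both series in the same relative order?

One common subsequence of length 8: 3 (sensor 1 #1, sensor 2 #1); then 5 (sensor 1 #5, sensor 2 #5); then 4 (sensor 1 #6, sensor 2 #7); then 6 (sensor 1 #7, sensor 2 #9); then 4 (sensor 1 #9, sensor 2 #10); then 6 (sensor 1 #11, sensor 2 #11); then 3 (sensor 1 #12, sensor 2 #13); then 6 (sensor 1 #13, sensor 2 #14), and the DP table's final entry dp[17][15] is also 8, so no common subsequence is longer.

8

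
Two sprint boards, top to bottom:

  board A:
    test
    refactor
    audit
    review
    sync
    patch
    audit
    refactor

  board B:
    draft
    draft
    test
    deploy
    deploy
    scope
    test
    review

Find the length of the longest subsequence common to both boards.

2

Taking test at board A[1]=board B[7] → review at board A[4]=board B[8] gives a common subsequence of length 2. The LCS DP gives dp[8][8] = 2, so this is optimal.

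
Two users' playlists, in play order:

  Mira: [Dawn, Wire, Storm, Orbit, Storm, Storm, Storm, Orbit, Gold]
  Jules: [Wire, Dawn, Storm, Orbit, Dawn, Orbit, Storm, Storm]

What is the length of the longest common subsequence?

Pick Dawn [1,2]; then Storm [3,3]; then Orbit [4,6]; then Storm [6,7]; then Storm [7,8]; all 5 songs appear in both, in order, and the DP table's final entry dp[9][8] is also 5, so no common subsequence is longer.

5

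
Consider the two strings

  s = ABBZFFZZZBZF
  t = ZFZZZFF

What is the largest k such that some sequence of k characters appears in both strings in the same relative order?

Pick Z (s #4, t #1), F (s #6, t #2), Z (s #7, t #3), Z (s #8, t #4), Z (s #9, t #5), F (s #12, t #7); all 6 characters appear in both, in order. Since dp[12][7] = 6, nothing longer is possible.

6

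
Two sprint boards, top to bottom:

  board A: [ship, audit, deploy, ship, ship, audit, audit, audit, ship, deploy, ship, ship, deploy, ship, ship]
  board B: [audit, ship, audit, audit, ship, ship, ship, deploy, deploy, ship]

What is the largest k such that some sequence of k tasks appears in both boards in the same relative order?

9

Match audit [2,1]; then ship [5,2]; then audit [7,3]; then audit [8,4]; then ship [9,5]; then ship [11,6]; then ship [12,7]; then deploy [13,9]; then ship [15,10] — 9 tasks in the same relative order in both. dp[15][10] = 9 confirms this is the maximum.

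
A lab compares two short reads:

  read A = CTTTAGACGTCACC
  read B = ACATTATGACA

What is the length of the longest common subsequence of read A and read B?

8

Taking C at read A[1]=read B[2]; then T at read A[2]=read B[4]; then T at read A[3]=read B[5]; then T at read A[4]=read B[7]; then G at read A[6]=read B[8]; then A at read A[7]=read B[9]; then C at read A[11]=read B[10]; then A at read A[12]=read B[11] gives a common subsequence of length 8. dp[14][11] = 8 confirms this is the maximum.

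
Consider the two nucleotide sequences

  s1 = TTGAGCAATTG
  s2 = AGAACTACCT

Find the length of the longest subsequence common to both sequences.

Taking A (s1 #4, s2 #1), then G (s1 #5, s2 #2), then A (s1 #7, s2 #3), then A (s1 #8, s2 #4), then T (s1 #9, s2 #6), then T (s1 #10, s2 #10) gives a common subsequence of length 6. Since dp[11][10] = 6, nothing longer is possible.

6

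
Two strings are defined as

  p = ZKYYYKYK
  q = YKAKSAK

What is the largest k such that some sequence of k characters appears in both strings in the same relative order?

3

Match K [2,2], K [6,4], K [8,7] — 3 characters in the same relative order in both. Since dp[8][7] = 3, nothing longer is possible.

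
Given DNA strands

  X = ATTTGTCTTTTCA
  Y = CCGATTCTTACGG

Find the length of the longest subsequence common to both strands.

7

One common subsequence of length 7: A at X[1]=Y[4], T at X[4]=Y[5], T at X[6]=Y[6], C at X[7]=Y[7], T at X[8]=Y[8], T at X[9]=Y[9], C at X[12]=Y[11]. Since dp[13][13] = 7, nothing longer is possible.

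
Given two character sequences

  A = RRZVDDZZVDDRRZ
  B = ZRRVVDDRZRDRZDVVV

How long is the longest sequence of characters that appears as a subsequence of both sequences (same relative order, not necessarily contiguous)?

Match R (A #1, B #2), then R (A #2, B #3), then V (A #4, B #5), then D (A #5, B #6), then D (A #6, B #7), then Z (A #7, B #9), then D (A #11, B #11), then R (A #13, B #12), then Z (A #14, B #13) — 9 characters in the same relative order in both. Since dp[14][17] = 9, nothing longer is possible.

9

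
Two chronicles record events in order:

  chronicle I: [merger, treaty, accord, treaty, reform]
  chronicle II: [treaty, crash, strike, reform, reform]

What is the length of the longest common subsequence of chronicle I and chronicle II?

Match treaty (chronicle I #2, chronicle II #1); then reform (chronicle I #5, chronicle II #5) — 2 events in the same relative order in both. The LCS DP gives dp[5][5] = 2, so this is optimal.

2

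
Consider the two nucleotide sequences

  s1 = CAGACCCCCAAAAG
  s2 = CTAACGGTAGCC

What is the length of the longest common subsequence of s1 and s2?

6

Match C (s1 #1, s2 #1), A (s1 #2, s2 #4), G (s1 #3, s2 #7), A (s1 #4, s2 #9), C (s1 #8, s2 #11), C (s1 #9, s2 #12) — 6 bases in the same relative order in both. Since dp[14][12] = 6, nothing longer is possible.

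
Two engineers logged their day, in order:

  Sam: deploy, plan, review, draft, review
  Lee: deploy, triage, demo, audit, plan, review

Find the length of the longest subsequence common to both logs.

3

Taking deploy at Sam[1]=Lee[1] → plan at Sam[2]=Lee[5] → review at Sam[5]=Lee[6] gives a common subsequence of length 3, and the DP table's final entry dp[5][6] is also 3, so no common subsequence is longer.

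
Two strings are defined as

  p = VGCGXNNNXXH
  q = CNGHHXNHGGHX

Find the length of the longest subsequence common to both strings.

5

Let dp[i][j] be the LCS length of the first i characters of p and the first j characters of q. dp[i][j] = dp[i-1][j-1]+1 when the i-th and j-th characters match, else max(dp[i-1][j], dp[i][j-1]).
    ·  C  N  G  H  H  X  N  H  G  G  H  X
 ·  0  0  0  0  0  0  0  0  0  0  0  0  0
 V  0  0  0  0  0  0  0  0  0  0  0  0  0
 G  0  0  0  1  1  1  1  1  1  1  1  1  1
 C  0  1  1  1  1  1  1  1  1  1  1  1  1
 G  0  1  1  2  2  2  2  2  2  2  2  2  2
 X  0  1  1  2  2  2  3  3  3  3  3  3  3
 N  0  1  2  2  2  2  3  4  4  4  4  4  4
 N  0  1  2  2  2  2  3  4  4  4  4  4  4
 N  0  1  2  2  2  2  3  4  4  4  4  4  4
 X  0  1  2  2  2  2  3  4  4  4  4  4  5
 X  0  1  2  2  2  2  3  4  4  4  4  4  5
 H  0  1  2  2  3  3  3  4  5  5  5  5  5
dp[11][12] = 5. One LCS (by backtracking along matches): CGXNX.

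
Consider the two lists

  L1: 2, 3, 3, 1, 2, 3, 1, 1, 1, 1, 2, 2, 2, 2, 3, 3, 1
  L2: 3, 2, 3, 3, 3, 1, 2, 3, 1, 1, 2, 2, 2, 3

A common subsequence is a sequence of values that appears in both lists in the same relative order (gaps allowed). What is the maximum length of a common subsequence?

One common subsequence of length 12: 2 at L1[1]=L2[2]; then 3 at L1[2]=L2[4]; then 3 at L1[3]=L2[5]; then 1 at L1[4]=L2[6]; then 2 at L1[5]=L2[7]; then 3 at L1[6]=L2[8]; then 1 at L1[9]=L2[9]; then 1 at L1[10]=L2[10]; then 2 at L1[12]=L2[11]; then 2 at L1[13]=L2[12]; then 2 at L1[14]=L2[13]; then 3 at L1[16]=L2[14]. The LCS DP gives dp[17][14] = 12, so this is optimal.

12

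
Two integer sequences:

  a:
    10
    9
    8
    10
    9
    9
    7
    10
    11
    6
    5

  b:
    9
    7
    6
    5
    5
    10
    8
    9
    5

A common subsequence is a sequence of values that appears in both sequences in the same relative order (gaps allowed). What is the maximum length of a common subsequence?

Let dp[i][j] be the LCS length of the first i values of a and the first j values of b. dp[i][j] = dp[i-1][j-1]+1 when the i-th and j-th values match, else max(dp[i-1][j], dp[i][j-1]).
    ·  9  7  6  5  5 10  8  9  5
 ·  0  0  0  0  0  0  0  0  0  0
10  0  0  0  0  0  0  1  1  1  1
 9  0  1  1  1  1  1  1  1  2  2
 8  0  1  1  1  1  1  1  2  2  2
10  0  1  1  1  1  1  2  2  2  2
 9  0  1  1  1  1  1  2  2  3  3
 9  0  1  1  1  1  1  2  2  3  3
 7  0  1  2  2  2  2  2  2  3  3
10  0  1  2  2  2  2  3  3  3  3
11  0  1  2  2  2  2  3  3  3  3
 6  0  1  2  3  3  3  3  3  3  3
 5  0  1  2  3  4  4  4  4  4  4
dp[11][9] = 4. One LCS (by backtracking along matches): 10, 8, 9, 5.

4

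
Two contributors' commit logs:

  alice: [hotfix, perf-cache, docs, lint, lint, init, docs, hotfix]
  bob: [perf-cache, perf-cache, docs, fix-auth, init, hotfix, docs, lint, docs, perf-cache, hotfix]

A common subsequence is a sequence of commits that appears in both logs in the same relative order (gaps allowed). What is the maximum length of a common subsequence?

5

Match hotfix [1,6] → docs [3,7] → lint [5,8] → docs [7,9] → hotfix [8,11] — 5 commits in the same relative order in both, and the DP table's final entry dp[8][11] is also 5, so no common subsequence is longer.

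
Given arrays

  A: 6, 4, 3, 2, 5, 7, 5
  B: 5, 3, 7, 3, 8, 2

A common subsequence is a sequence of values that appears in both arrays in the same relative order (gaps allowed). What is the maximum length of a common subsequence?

Taking 3 [3,4] → 2 [4,6] gives a common subsequence of length 2. dp[7][6] = 2 confirms this is the maximum.

2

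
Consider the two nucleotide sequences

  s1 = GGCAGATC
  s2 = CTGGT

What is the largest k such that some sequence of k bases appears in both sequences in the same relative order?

Pick G at s1[2]=s2[3]; then G at s1[5]=s2[4]; then T at s1[7]=s2[5]; all 3 bases appear in both, in order. Since dp[8][5] = 3, nothing longer is possible.

3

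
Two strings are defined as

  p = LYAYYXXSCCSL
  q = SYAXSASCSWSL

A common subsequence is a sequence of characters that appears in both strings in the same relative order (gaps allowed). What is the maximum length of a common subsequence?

Let dp[i][j] be the LCS length of the first i characters of p and the first j characters of q. dp[i][j] = dp[i-1][j-1]+1 when the i-th and j-th characters match, else max(dp[i-1][j], dp[i][j-1]).
    ·  S  Y  A  X  S  A  S  C  S  W  S  L
 ·  0  0  0  0  0  0  0  0  0  0  0  0  0
 L  0  0  0  0  0  0  0  0  0  0  0  0  1
 Y  0  0  1  1  1  1  1  1  1  1  1  1  1
 A  0  0  1  2  2  2  2  2  2  2  2  2  2
 Y  0  0  1  2  2  2  2  2  2  2  2  2  2
 Y  0  0  1  2  2  2  2  2  2  2  2  2  2
 X  0  0  1  2  3  3  3  3  3  3  3  3  3
 X  0  0  1  2  3  3  3  3  3  3  3  3  3
 S  0  1  1  2  3  4  4  4  4  4  4  4  4
 C  0  1  1  2  3  4  4  4  5  5  5  5  5
 C  0  1  1  2  3  4  4  4  5  5  5  5  5
 S  0  1  1  2  3  4  4  5  5  6  6  6  6
 L  0  1  1  2  3  4  4  5  5  6  6  6  7
dp[12][12] = 7. One LCS (by backtracking along matches): YAXSCSL.

7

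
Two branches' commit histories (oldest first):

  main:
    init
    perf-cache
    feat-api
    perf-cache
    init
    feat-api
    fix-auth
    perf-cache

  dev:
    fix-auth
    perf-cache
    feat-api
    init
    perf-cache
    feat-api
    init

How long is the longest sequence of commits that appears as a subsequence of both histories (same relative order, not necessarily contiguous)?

4

Match init (main #1, dev #4); then perf-cache (main #2, dev #5); then feat-api (main #3, dev #6); then init (main #5, dev #7) — 4 commits in the same relative order in both. dp[8][7] = 4 confirms this is the maximum.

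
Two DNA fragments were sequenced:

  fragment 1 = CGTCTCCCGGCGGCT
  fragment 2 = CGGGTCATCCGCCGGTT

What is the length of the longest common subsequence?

One common subsequence of length 12: C (fragment 1 #1, fragment 2 #1) → G (fragment 1 #2, fragment 2 #4) → T (fragment 1 #3, fragment 2 #5) → C (fragment 1 #4, fragment 2 #6) → T (fragment 1 #5, fragment 2 #8) → C (fragment 1 #6, fragment 2 #9) → C (fragment 1 #7, fragment 2 #10) → C (fragment 1 #8, fragment 2 #12) → C (fragment 1 #11, fragment 2 #13) → G (fragment 1 #12, fragment 2 #14) → G (fragment 1 #13, fragment 2 #15) → T (fragment 1 #15, fragment 2 #17), and the DP table's final entry dp[15][17] is also 12, so no common subsequence is longer.

12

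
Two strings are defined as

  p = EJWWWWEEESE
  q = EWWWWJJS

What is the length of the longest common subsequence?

6

Match E (p #1, q #1); then W (p #3, q #2); then W (p #4, q #3); then W (p #5, q #4); then W (p #6, q #5); then S (p #10, q #8) — 6 characters in the same relative order in both. The LCS DP gives dp[11][8] = 6, so this is optimal.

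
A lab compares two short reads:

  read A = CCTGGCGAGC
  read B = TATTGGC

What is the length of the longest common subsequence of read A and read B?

4

One common subsequence of length 4: T at read A[3]=read B[4]; then G at read A[7]=read B[5]; then G at read A[9]=read B[6]; then C at read A[10]=read B[7]. Since dp[10][7] = 4, nothing longer is possible.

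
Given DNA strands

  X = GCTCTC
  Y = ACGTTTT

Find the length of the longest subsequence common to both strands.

3

Let dp[i][j] be the LCS length of the first i bases of X and the first j bases of Y. dp[i][j] = dp[i-1][j-1]+1 when the i-th and j-th bases match, else max(dp[i-1][j], dp[i][j-1]).
    ·  A  C  G  T  T  T  T
 ·  0  0  0  0  0  0  0  0
 G  0  0  0  1  1  1  1  1
 C  0  0  1  1  1  1  1  1
 T  0  0  1  1  2  2  2  2
 C  0  0  1  1  2  2  2  2
 T  0  0  1  1  2  3  3  3
 C  0  0  1  1  2  3  3  3
dp[6][7] = 3. One LCS (by backtracking along matches): GTT.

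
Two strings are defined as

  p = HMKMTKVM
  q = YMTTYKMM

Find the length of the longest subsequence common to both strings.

4

Pick M (p #2, q #2); then K (p #3, q #6); then M (p #4, q #7); then M (p #8, q #8); all 4 characters appear in both, in order. The LCS DP gives dp[8][8] = 4, so this is optimal.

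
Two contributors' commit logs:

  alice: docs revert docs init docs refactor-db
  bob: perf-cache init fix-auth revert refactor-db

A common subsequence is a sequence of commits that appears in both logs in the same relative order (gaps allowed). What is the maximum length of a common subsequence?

2

One common subsequence of length 2: revert (alice #2, bob #4), refactor-db (alice #6, bob #5), and the DP table's final entry dp[6][5] is also 2, so no common subsequence is longer.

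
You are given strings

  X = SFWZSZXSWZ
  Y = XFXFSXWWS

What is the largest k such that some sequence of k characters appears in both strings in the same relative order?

4

Pick F at X[2]=Y[4], then S at X[5]=Y[5], then X at X[7]=Y[6], then S at X[8]=Y[9]; all 4 characters appear in both, in order. The LCS DP gives dp[10][9] = 4, so this is optimal.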